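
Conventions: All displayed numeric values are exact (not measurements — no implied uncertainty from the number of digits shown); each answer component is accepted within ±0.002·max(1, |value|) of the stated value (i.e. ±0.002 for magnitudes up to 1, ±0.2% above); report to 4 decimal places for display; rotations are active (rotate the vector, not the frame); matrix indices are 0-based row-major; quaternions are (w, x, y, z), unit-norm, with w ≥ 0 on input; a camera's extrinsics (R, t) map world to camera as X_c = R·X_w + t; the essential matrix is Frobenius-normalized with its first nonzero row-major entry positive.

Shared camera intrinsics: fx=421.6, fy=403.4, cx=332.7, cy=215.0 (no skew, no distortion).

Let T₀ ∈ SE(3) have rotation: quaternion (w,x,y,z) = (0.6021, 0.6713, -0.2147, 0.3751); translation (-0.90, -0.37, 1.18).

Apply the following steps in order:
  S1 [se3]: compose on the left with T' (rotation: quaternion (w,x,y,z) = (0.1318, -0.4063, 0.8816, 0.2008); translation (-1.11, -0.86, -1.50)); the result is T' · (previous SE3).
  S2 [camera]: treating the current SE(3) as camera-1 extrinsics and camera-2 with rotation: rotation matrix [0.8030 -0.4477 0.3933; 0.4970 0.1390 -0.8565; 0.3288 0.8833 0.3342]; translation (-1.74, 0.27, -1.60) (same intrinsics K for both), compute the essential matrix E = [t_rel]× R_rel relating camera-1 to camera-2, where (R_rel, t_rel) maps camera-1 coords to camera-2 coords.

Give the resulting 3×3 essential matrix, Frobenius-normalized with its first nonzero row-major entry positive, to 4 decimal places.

matrix = [0.3404 -0.3331 0.0565; -0.5324 -0.4619 0.0268; -0.3153 0.4110 -0.0643]

after S1 (compose_se3): R=[-0.4708 0.6553 0.5907; 0.0322 0.6818 -0.7308; -0.8817 -0.3251 -0.3421], t=(-0.1721, 0.0633, -2.2792)
after S2 (essential): [0.3404 -0.3331 0.0565; -0.5324 -0.4619 0.0268; -0.3153 0.4110 -0.0643]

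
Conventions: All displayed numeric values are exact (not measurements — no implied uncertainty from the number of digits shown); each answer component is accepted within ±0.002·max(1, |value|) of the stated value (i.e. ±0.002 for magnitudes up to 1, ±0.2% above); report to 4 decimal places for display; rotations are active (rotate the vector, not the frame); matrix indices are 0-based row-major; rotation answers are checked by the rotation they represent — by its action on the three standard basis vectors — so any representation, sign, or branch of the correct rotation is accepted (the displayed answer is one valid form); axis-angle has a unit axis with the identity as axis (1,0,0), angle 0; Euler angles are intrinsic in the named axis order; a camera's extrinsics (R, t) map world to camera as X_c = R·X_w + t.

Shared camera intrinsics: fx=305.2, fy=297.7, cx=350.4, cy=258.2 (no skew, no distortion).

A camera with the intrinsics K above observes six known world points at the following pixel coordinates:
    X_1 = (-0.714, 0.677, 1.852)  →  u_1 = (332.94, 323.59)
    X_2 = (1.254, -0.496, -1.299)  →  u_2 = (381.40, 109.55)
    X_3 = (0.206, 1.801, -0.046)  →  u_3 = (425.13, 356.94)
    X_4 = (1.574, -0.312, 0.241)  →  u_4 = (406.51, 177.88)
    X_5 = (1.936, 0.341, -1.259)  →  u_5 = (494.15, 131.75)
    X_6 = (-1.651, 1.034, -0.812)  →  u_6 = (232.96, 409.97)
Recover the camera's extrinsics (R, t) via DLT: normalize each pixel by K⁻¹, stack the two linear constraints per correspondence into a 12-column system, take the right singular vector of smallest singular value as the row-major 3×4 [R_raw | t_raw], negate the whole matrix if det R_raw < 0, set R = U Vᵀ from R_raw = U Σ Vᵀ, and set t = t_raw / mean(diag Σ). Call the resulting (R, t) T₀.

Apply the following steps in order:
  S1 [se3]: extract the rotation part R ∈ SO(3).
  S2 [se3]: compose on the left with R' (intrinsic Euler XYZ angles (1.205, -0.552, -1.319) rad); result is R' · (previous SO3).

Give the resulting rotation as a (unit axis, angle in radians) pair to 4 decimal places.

rotation (axis_angle) = ((0.4720, 0.4315, -0.7688), 2.3594)

source (pnp_recover): camera pose = R=[0.8139 0.5730 0.0964; -0.5793 0.7874 0.2106; 0.0448 -0.2272 0.9728], t=(-0.3100, -0.0900, 4.0600)
after S1 (rot_of_se3): [0.8139 0.5730 0.0964; -0.5793 0.7874 0.2106; 0.0448 -0.2272 0.9728]
after S2 (compose_so3): [-0.3286 0.8900 -0.3161; -0.1937 -0.3910 -0.8998; -0.9244 -0.2344 0.3009]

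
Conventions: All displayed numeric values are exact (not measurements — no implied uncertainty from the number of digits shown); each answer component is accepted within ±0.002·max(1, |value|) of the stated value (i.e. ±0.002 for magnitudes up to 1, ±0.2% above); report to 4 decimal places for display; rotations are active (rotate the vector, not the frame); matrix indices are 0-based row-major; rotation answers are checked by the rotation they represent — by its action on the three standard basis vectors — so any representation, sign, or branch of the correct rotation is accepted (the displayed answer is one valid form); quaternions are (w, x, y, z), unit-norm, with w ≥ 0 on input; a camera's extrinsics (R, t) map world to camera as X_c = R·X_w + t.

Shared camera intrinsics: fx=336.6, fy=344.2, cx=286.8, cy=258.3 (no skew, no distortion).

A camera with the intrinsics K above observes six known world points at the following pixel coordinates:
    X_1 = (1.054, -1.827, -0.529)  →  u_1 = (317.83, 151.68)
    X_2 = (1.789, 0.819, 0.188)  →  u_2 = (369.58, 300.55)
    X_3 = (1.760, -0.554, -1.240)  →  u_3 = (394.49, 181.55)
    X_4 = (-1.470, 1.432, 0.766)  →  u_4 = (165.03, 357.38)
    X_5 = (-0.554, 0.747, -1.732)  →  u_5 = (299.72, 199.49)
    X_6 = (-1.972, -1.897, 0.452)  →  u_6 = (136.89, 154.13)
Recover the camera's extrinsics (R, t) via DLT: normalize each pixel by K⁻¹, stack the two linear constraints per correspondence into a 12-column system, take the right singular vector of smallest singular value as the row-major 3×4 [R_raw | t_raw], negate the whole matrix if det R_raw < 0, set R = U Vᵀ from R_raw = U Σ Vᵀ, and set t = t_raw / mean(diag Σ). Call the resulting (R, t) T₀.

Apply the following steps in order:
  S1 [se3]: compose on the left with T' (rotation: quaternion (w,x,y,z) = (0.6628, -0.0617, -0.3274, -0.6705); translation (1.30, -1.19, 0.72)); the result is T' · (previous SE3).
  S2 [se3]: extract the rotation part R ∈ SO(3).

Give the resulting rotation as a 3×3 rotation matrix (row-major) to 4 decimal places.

source (pnp_recover): camera pose = R=[0.8894 0.1850 -0.4180; 0.0802 0.8371 0.5411; 0.4500 -0.5148 0.7297], t=(-0.2400, -0.2201, 5.2702)
after S1 (compose_se3): R=[-0.1846 0.9378 0.2940; -0.5128 -0.3471 0.7852; 0.8384 -0.0058 0.5450], t=(-0.7287, 1.7384, 4.6175)
after S2 (rot_of_se3): [-0.1846 0.9378 0.2940; -0.5128 -0.3471 0.7852; 0.8384 -0.0058 0.5450]

rotation (matrix) = ((-0.1846, 0.9378, 0.2940), (-0.5128, -0.3471, 0.7852), (0.8384, -0.0058, 0.5450))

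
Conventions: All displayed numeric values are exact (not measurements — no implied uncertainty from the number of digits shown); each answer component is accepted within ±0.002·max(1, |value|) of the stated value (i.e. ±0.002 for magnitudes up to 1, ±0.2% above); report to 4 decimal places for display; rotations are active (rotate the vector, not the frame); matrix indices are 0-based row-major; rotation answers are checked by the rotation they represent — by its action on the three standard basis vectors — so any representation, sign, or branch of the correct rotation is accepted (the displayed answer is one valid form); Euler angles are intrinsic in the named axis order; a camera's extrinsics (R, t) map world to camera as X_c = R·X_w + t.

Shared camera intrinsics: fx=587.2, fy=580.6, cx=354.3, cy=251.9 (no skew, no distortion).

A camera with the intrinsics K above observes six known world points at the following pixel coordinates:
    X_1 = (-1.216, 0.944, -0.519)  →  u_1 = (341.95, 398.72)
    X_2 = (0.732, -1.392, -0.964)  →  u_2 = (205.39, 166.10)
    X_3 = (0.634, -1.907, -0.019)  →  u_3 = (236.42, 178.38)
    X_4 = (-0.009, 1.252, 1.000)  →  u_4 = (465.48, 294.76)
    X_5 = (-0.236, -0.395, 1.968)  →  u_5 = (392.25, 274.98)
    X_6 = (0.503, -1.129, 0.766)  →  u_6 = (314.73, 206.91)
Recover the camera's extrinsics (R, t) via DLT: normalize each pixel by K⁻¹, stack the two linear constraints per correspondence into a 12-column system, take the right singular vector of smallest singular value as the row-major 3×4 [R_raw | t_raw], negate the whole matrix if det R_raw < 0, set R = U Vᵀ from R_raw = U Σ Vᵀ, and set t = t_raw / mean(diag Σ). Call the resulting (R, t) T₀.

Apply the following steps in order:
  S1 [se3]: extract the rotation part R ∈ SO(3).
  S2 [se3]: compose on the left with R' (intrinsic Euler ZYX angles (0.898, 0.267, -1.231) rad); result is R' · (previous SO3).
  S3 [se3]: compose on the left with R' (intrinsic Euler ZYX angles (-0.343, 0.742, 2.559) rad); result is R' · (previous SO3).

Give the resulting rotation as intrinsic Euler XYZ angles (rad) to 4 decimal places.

source (pnp_recover): camera pose = R=[0.2404 0.7678 0.5939; -0.9636 0.2623 0.0509; -0.1167 -0.5846 0.8029], t=(-0.2500, 0.1200, 6.8095)
after S1 (rot_of_se3): [0.2404 0.7678 0.5939; -0.9636 0.2623 0.0509; -0.1167 -0.5846 0.8029]
after S2 (compose_so3): [0.6247 0.7515 -0.2122; 0.0921 0.1990 0.9757; 0.7754 -0.6291 0.0551]
after S3 (compose_so3): [-0.1155 0.9861 -0.1192; -0.4934 -0.1611 -0.8548; -0.8621 -0.0399 0.5052]

rotation (euler_xyz) = (1.0370, -0.1195, -1.6874)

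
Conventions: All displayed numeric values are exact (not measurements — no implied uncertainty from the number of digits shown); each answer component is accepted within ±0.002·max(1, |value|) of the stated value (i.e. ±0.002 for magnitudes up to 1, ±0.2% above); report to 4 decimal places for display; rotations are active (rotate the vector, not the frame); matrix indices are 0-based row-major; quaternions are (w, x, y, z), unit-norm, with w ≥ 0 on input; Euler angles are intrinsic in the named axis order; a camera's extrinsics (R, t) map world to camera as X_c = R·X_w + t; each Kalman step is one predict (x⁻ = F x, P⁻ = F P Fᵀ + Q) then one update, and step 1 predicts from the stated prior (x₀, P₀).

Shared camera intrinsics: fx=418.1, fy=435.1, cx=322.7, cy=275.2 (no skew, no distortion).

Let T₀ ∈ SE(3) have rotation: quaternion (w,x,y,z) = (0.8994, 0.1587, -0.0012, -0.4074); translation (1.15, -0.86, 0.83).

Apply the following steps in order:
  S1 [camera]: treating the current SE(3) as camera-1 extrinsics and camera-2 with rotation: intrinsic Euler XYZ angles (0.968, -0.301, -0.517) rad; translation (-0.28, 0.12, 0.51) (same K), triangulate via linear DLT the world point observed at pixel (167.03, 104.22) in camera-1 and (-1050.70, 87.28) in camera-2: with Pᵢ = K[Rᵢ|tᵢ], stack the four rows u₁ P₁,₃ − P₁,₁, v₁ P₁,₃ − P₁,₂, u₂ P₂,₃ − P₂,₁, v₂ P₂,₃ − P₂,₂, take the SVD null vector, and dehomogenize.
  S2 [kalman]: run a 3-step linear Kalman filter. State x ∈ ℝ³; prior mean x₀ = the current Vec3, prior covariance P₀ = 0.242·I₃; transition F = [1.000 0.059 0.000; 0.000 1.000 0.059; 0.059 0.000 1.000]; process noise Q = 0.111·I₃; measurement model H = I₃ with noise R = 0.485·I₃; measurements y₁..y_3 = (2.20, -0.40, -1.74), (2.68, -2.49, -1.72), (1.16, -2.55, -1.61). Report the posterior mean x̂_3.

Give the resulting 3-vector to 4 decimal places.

after S1 (triangulate): (-1.4406, -0.9331, 0.9820)
after S2 (kf_track): (0.9938, -1.8650, -1.0693)

result = (0.9938, -1.8650, -1.0693)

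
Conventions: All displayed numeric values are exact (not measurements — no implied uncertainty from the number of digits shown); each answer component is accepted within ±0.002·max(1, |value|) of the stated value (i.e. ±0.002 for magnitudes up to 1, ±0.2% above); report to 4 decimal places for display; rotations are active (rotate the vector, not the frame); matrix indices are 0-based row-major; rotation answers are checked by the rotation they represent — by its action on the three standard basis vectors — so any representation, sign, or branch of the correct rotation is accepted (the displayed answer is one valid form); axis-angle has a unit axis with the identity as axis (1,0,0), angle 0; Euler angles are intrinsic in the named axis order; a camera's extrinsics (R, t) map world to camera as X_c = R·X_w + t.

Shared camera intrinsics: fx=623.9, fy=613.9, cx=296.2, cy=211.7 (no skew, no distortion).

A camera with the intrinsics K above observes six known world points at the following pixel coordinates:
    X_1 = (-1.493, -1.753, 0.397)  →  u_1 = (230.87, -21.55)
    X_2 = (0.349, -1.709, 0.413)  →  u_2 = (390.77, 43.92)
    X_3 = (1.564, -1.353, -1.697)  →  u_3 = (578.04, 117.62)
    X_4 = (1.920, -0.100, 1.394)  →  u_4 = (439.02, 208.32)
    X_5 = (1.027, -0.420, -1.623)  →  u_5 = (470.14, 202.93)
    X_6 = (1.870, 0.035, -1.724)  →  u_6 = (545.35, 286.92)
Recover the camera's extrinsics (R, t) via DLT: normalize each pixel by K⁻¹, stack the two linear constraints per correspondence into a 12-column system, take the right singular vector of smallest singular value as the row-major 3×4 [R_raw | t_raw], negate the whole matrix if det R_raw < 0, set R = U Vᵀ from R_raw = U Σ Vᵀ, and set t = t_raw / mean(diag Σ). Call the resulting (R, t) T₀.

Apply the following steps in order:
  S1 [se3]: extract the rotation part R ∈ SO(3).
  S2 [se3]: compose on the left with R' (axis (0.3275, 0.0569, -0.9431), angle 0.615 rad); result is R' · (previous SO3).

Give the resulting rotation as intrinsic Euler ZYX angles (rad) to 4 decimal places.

rotation (euler_zyx) = (-0.2853, -0.1135, 0.3464)

source (pnp_recover): camera pose = R=[0.9385 -0.3335 -0.0891; 0.3138 0.9318 -0.1827; 0.1439 0.1435 0.9791], t=(0.1701, -0.3000, 6.5902)
after S1 (rot_of_se3): [0.9385 -0.3335 -0.0891; 0.3138 0.9318 -0.1827; 0.1439 0.1435 0.9791]
after S2 (compose_so3): [0.9534 0.2278 -0.1978; -0.2796 0.9134 -0.2958; 0.1133 0.3373 0.9346]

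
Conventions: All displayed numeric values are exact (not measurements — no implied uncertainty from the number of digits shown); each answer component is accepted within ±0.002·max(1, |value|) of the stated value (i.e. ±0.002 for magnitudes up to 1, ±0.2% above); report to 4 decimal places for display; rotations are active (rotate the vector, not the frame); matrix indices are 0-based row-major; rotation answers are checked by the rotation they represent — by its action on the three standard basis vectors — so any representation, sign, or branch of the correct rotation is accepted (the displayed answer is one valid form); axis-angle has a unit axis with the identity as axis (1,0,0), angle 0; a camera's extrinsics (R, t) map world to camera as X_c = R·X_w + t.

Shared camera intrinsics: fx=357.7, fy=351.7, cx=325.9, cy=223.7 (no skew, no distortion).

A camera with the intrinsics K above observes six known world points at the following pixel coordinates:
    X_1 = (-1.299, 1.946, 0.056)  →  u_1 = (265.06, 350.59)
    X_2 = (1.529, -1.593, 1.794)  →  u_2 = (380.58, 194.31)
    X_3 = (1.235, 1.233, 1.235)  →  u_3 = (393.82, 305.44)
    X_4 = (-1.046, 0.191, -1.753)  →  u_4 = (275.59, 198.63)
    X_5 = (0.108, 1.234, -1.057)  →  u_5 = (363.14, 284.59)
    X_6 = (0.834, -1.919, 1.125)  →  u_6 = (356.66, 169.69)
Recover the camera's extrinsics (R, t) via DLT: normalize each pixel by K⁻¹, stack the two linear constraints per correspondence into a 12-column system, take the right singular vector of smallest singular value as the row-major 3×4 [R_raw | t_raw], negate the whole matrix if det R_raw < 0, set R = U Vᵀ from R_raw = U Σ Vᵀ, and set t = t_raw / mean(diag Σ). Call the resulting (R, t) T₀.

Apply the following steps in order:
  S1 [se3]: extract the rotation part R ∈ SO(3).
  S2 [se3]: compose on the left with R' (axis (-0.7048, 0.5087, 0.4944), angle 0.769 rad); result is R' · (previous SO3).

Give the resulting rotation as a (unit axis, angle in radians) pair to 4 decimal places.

rotation (axis_angle) = ((-0.8894, 0.1722, 0.4234), 1.0091)

source (pnp_recover): camera pose = R=[0.9896 0.0884 -0.1133; -0.0394 0.9251 0.3777; 0.1382 -0.3693 0.9190], t=(0.1800, 0.1199, 6.3697)
after S1 (rot_of_se3): [0.9896 0.0884 -0.1133; -0.0394 0.9251 0.3777; 0.1382 -0.3693 0.9190]
after S2 (compose_so3): [0.9024 -0.4299 -0.0303; 0.2867 0.5465 0.7869; -0.3218 -0.7187 0.6164]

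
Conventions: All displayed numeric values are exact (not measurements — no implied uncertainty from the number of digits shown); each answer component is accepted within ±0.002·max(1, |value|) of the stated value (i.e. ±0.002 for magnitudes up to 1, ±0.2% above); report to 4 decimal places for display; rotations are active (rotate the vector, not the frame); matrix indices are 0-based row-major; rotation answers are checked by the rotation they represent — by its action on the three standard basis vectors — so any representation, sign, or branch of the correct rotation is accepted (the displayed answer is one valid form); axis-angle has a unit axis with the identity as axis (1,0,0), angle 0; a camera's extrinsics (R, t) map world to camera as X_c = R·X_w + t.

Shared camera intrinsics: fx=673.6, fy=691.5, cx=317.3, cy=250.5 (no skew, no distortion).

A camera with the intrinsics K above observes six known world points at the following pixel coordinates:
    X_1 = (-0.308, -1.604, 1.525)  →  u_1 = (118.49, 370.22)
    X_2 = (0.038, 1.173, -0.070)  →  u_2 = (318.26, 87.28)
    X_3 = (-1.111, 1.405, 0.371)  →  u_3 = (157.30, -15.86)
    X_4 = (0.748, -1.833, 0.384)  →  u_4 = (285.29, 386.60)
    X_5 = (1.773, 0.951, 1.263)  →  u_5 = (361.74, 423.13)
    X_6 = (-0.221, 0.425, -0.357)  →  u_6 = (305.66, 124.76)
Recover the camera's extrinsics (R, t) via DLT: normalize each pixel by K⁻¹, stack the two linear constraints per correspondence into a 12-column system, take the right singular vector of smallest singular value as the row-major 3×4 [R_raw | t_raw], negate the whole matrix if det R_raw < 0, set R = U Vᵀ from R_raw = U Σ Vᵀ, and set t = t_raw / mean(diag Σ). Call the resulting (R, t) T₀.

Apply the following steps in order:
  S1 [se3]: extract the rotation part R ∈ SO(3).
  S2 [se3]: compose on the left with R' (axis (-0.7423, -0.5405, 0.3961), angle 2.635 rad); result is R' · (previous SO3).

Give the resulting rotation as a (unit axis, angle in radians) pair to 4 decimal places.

rotation (axis_angle) = ((0.8338, 0.5510, 0.0344), 1.4789)

source (pnp_recover): camera pose = R=[0.6918 0.1629 -0.7035; 0.6553 -0.5509 0.5168; -0.3034 -0.8185 -0.4878], t=(-0.2600, -0.4100, 5.4600)
after S1 (rot_of_se3): [0.6918 0.1629 -0.7035; 0.6553 -0.5509 0.5168; -0.3034 -0.8185 -0.4878]
after S2 (compose_so3): [0.7232 0.3830 0.5747; 0.4515 0.3675 -0.8131; -0.5227 0.8475 0.0929]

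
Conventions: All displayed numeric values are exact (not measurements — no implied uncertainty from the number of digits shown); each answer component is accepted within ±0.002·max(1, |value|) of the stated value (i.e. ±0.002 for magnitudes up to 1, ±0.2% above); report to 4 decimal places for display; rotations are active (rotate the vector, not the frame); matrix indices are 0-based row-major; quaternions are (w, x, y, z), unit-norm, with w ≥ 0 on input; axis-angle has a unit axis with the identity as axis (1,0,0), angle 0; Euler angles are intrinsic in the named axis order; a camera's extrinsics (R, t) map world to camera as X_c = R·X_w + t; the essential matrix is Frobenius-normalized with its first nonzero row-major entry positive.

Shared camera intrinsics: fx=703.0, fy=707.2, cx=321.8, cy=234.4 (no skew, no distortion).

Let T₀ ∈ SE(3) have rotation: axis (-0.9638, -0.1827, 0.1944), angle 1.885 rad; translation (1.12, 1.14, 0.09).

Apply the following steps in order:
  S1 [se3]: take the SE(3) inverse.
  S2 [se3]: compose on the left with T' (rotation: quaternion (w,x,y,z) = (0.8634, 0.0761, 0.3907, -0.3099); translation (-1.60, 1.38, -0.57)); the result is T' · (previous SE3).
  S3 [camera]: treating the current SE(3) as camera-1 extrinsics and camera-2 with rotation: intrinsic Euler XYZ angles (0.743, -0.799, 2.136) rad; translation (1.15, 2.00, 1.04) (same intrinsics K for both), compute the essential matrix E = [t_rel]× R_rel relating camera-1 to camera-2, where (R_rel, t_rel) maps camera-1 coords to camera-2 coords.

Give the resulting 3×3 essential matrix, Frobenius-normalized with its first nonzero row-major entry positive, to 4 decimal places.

matrix = [0.3583 -0.1442 0.5571; 0.1955 0.2193 0.1562; 0.1884 0.6255 -0.0550]

after S1 (invert_se3): R=[0.9068 0.4154 -0.0715; 0.0456 -0.2654 -0.9630; -0.4190 0.8701 -0.2597], t=(-1.4827, 0.3382, -0.4992)
after S2 (compose_se3): R=[0.2200 0.5969 -0.7716; -0.2385 -0.7340 -0.6359; -0.9459 0.3239 -0.0191], t=(-2.4574, 2.5411, 0.1219)
after S3 (essential): [0.3583 -0.1442 0.5571; 0.1955 0.2193 0.1562; 0.1884 0.6255 -0.0550]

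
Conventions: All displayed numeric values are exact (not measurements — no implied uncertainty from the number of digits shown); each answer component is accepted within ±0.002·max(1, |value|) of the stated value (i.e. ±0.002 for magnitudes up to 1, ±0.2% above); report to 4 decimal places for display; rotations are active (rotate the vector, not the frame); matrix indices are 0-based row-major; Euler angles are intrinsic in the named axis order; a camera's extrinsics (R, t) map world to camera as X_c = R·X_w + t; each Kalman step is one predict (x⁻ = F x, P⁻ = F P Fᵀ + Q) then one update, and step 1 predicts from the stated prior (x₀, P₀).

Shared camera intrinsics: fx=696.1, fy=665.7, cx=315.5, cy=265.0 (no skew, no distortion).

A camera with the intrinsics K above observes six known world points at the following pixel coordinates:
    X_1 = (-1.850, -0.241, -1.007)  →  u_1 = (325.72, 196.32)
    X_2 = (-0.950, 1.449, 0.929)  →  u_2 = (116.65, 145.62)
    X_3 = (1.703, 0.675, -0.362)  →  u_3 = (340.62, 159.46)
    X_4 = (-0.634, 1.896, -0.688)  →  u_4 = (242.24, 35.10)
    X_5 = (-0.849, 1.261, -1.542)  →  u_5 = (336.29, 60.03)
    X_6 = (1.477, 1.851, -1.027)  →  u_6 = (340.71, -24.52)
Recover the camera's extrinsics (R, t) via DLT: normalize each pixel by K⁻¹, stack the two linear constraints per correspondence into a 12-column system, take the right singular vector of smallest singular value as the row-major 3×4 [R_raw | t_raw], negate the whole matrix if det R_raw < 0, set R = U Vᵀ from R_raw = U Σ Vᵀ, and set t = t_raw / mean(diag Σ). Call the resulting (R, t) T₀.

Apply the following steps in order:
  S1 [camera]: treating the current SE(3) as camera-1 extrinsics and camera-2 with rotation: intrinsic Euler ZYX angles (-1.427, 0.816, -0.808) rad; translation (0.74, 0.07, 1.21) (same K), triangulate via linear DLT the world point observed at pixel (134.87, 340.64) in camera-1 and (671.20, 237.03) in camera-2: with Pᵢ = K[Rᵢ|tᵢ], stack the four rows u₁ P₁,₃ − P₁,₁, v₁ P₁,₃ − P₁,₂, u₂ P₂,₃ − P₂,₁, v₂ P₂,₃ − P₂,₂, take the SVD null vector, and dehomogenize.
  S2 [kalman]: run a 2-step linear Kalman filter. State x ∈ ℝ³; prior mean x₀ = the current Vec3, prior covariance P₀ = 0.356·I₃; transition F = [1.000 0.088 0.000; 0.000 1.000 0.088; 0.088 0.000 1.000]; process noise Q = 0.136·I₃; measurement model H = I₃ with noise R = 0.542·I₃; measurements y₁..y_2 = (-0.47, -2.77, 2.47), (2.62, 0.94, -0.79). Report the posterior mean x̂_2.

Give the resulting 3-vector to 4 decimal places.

result = (0.4619, -0.3601, 0.9239)

source (pnp_recover): camera pose = R=[0.2811 -0.4304 -0.8577; 0.1644 -0.8590 0.4849; -0.9455 -0.2773 -0.1707], t=(-0.3200, -0.3100, 6.6900)
after S1 (triangulate): (-1.3122, -0.5967, 1.8501)
after S2 (kf_track): (0.4619, -0.3601, 0.9239)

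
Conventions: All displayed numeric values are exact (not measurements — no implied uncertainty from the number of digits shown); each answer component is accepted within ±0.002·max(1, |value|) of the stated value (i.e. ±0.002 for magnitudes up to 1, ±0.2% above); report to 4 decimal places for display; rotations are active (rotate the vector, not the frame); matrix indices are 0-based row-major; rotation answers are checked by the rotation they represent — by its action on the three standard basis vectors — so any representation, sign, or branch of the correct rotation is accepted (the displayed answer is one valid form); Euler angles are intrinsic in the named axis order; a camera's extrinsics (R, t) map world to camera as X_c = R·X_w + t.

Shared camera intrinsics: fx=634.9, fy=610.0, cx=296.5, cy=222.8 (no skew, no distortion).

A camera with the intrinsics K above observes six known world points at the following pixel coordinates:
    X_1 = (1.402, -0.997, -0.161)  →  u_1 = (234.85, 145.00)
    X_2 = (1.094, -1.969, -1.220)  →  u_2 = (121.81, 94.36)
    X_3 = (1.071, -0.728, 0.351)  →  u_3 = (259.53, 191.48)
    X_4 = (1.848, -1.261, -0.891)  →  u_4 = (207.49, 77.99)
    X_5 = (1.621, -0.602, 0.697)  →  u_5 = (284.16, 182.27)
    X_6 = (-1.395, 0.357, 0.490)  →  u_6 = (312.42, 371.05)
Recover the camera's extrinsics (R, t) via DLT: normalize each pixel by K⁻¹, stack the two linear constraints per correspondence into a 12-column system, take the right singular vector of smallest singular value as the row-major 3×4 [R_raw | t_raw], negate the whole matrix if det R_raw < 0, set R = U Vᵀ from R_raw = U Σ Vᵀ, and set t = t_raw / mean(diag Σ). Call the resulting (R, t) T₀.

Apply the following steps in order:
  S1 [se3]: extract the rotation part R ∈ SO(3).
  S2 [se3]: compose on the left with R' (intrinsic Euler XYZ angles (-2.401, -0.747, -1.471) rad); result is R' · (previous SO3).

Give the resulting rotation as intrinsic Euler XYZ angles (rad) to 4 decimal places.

source (pnp_recover): camera pose = R=[0.1872 0.9613 0.2022; -0.7200 -0.0058 0.6940; 0.6683 -0.2755 0.6910], t=(-0.0301, 0.1196, 6.7094)
after S1 (rot_of_se3): [0.1872 0.9613 0.2022; -0.7200 -0.0058 0.6940; 0.6683 -0.2755 0.6910]
after S2 (compose_so3): [-0.9660 0.2532 0.0520; 0.2014 0.6112 0.7654; 0.1620 0.7498 -0.6415]

rotation (euler_xyz) = (-2.2683, 0.0520, -2.8853)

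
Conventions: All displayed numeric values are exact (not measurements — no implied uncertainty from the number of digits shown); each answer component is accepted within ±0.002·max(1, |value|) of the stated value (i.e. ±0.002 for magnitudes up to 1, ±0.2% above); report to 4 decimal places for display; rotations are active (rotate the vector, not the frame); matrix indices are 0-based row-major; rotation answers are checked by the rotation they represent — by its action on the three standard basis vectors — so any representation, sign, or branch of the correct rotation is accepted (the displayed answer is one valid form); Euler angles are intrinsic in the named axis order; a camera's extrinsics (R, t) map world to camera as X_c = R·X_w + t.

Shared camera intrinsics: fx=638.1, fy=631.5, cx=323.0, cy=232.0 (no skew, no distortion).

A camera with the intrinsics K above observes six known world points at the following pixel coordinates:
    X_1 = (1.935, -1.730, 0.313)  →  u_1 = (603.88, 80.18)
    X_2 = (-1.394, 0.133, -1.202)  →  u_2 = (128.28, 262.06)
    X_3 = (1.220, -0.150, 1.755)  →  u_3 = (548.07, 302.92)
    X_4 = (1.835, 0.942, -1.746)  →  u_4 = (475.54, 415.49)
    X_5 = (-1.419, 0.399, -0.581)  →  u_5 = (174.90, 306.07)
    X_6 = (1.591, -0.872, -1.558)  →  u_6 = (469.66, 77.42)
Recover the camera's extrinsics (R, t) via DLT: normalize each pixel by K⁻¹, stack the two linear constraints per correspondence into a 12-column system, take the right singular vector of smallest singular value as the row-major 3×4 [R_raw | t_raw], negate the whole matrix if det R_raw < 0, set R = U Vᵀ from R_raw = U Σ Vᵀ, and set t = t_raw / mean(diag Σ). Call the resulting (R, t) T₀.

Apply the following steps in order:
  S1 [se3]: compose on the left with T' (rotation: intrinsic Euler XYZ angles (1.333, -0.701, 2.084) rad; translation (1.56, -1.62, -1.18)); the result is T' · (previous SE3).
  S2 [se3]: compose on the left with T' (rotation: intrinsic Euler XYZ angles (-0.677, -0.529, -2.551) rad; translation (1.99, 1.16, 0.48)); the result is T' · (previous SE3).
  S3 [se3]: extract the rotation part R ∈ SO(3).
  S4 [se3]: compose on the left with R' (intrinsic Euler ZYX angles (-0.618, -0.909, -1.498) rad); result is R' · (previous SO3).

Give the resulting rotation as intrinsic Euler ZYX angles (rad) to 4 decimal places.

rotation (euler_zyx) = (1.0682, -0.1881, 1.8829)

source (pnp_recover): camera pose = R=[0.8318 -0.1299 0.5397; -0.0188 0.9651 0.2613; -0.5548 -0.2275 0.8003], t=(0.2201, 0.4100, 5.4800)
after S1 (compose_se3): R=[0.0583 -0.4470 -0.8926; 0.8306 0.5177 -0.2050; 0.5538 -0.7295 0.4015], t=(-2.3300, -5.4005, -0.2735)
after S2 (compose_se3): R=[0.0780 0.9376 0.3389; -0.1326 -0.3272 0.9356; 0.9881 -0.1180 0.0988], t=(1.2026, 5.1809, -3.7487)
after S3 (rot_of_se3): [0.0780 0.9376 0.3389; -0.1326 -0.3272 0.9356; 0.9881 -0.1180 0.0988]
after S4 (compose_so3): [0.4732 0.1833 0.8617; 0.8609 -0.3039 -0.4081; 0.1870 0.9349 -0.3016]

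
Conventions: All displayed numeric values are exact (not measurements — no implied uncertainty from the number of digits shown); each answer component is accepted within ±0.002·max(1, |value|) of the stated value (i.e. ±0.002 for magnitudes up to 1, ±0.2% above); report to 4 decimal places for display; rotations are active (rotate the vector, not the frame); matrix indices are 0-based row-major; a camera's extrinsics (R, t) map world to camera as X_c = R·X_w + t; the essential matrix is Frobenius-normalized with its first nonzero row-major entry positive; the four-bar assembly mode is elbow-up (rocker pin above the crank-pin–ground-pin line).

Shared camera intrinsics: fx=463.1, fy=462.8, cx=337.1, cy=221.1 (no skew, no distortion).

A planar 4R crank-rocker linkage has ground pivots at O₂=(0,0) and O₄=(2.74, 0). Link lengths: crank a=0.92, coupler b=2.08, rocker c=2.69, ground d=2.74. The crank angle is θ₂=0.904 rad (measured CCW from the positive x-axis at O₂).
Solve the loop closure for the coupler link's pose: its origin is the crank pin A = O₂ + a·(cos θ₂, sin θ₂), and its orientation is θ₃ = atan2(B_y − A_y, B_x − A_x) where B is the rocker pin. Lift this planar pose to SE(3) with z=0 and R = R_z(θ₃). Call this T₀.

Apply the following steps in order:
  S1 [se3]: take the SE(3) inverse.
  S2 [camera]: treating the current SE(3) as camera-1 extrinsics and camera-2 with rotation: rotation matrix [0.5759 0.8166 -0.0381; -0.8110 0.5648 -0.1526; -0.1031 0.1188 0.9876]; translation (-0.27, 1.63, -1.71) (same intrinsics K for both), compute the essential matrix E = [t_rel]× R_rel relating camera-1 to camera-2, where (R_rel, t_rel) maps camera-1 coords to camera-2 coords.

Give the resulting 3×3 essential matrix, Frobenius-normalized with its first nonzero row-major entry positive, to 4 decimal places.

matrix = [0.0404 0.5607 0.3839; -0.5044 -0.0061 -0.1700; -0.4571 0.2102 -0.0115]

source (fourbar_fk): coupler pose = R=[0.5382 -0.8428 0.0000; 0.8428 0.5382 0.0000; 0.0000 0.0000 1.0000], t=(0.5690, 0.7229, 0.0000)
after S1 (invert_se3): R=[0.5382 0.8428 0.0000; -0.8428 0.5382 -0.0000; 0.0000 0.0000 1.0000], t=(-0.9155, 0.0904, 0.0000)
after S2 (essential): [0.0404 0.5607 0.3839; -0.5044 -0.0061 -0.1700; -0.4571 0.2102 -0.0115]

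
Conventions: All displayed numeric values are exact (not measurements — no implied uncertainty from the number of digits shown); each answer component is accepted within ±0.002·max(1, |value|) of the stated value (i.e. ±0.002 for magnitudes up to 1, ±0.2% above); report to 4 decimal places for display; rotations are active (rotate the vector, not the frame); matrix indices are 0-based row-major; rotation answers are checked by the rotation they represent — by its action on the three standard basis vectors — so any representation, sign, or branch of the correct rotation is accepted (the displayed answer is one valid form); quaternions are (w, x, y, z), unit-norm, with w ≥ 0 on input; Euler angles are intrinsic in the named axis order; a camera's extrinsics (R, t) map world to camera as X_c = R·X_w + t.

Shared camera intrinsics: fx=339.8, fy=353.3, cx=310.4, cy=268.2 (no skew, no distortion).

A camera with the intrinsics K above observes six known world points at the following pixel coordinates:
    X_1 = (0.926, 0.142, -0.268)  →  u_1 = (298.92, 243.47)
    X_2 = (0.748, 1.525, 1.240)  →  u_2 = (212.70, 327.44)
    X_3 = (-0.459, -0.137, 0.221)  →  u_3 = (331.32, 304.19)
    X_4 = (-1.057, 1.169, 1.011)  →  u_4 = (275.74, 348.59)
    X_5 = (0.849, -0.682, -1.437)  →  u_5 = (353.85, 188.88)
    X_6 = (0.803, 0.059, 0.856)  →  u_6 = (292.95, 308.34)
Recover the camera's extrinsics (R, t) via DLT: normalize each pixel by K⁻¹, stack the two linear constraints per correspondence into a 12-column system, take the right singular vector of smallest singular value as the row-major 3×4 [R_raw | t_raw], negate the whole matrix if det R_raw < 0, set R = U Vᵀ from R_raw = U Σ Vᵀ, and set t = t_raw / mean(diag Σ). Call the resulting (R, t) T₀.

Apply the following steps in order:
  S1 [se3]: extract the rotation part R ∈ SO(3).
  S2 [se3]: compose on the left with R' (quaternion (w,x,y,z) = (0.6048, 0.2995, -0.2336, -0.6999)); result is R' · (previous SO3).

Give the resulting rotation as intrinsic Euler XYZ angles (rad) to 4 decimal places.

source (pnp_recover): camera pose = R=[-0.3191 -0.9312 -0.1763; -0.4882 0.0020 0.8727; -0.8123 0.3646 -0.4553], t=(0.1800, 0.2701, 6.5210)
after S1 (rot_of_se3): [-0.3191 -0.9312 -0.1763; -0.4882 0.0020 0.8727; -0.8123 0.3646 -0.4553]
after S2 (compose_so3): [0.2535 -0.1716 0.9520; 0.4212 0.9055 0.0511; -0.8708 0.3880 0.3018]

rotation (euler_xyz) = (-0.1677, 1.2597, 0.5952)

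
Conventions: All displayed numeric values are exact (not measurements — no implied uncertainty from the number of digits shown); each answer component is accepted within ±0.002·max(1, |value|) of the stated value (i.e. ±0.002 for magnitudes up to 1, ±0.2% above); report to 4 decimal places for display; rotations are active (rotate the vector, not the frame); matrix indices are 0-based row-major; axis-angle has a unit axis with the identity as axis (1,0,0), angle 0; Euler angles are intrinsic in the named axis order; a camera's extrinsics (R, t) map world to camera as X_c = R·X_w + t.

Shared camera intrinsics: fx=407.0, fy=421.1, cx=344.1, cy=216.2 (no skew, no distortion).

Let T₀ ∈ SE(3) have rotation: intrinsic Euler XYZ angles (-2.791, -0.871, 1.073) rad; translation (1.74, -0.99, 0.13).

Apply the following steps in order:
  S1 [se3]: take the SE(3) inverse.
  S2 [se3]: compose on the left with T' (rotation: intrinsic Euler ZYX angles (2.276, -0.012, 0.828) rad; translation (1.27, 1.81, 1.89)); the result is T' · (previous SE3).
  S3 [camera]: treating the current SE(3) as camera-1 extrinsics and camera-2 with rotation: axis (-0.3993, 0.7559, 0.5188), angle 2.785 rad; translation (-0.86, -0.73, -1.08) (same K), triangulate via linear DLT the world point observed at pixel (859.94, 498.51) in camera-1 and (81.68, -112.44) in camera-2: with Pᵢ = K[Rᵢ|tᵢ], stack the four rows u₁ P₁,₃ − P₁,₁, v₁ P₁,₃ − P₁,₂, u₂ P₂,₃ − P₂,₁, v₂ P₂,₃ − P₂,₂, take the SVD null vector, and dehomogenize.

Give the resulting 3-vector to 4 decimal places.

after S1 (invert_se3): R=[0.3075 -0.6997 -0.6448; -0.5659 -0.6793 0.4673; -0.7650 0.2212 -0.6049], t=(-1.1440, 0.2514, 1.6287)
after S2 (compose_se3): R=[-0.3442 0.9247 -0.1625; 0.1256 -0.1262 -0.9840; -0.9305 -0.3591 -0.0727], t=(2.8055, 1.5945, 3.1629)
after S3 (triangulate): (-1.4669, 1.6816, -1.5316)

result = (-1.4669, 1.6816, -1.5316)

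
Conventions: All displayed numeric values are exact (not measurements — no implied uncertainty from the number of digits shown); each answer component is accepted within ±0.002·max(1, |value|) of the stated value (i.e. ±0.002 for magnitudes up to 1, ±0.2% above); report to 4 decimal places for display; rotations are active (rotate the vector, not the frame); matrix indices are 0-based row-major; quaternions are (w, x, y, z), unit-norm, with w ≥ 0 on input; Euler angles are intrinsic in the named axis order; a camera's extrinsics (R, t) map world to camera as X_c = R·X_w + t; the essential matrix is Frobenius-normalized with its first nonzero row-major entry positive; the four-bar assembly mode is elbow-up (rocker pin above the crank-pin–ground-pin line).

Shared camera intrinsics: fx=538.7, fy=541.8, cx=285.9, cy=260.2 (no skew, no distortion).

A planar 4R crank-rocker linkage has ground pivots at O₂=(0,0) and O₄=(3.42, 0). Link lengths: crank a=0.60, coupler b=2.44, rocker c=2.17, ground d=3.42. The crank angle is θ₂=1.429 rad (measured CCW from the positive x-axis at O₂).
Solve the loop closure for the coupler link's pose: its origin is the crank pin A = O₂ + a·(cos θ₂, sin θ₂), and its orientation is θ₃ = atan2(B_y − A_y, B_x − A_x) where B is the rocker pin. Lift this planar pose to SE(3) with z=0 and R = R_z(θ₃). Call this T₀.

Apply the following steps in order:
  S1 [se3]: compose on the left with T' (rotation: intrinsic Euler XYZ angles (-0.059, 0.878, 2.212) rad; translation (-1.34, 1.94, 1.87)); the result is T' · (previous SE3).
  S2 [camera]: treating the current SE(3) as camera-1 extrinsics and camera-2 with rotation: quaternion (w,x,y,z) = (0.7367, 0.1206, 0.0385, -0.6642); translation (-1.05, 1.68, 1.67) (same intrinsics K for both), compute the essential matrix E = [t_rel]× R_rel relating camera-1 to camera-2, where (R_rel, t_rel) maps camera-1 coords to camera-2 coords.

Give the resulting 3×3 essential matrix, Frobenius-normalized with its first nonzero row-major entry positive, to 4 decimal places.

source (fourbar_fk): coupler pose = R=[0.8695 -0.4938 0.0000; 0.4938 0.8695 0.0000; 0.0000 0.0000 1.0000], t=(0.0848, 0.5940, 0.0000)
after S1 (compose_se3): R=[-0.5850 -0.2564 0.7695; 0.4423 -0.8961 0.0377; 0.6798 0.3624 0.6376], t=(-1.6764, 1.6771, 2.2915)
after S2 (essential): [0.4274 0.0353 0.5422; 0.0129 -0.2605 0.1803; 0.1980 0.6069 -0.1188]

matrix = [0.4274 0.0353 0.5422; 0.0129 -0.2605 0.1803; 0.1980 0.6069 -0.1188]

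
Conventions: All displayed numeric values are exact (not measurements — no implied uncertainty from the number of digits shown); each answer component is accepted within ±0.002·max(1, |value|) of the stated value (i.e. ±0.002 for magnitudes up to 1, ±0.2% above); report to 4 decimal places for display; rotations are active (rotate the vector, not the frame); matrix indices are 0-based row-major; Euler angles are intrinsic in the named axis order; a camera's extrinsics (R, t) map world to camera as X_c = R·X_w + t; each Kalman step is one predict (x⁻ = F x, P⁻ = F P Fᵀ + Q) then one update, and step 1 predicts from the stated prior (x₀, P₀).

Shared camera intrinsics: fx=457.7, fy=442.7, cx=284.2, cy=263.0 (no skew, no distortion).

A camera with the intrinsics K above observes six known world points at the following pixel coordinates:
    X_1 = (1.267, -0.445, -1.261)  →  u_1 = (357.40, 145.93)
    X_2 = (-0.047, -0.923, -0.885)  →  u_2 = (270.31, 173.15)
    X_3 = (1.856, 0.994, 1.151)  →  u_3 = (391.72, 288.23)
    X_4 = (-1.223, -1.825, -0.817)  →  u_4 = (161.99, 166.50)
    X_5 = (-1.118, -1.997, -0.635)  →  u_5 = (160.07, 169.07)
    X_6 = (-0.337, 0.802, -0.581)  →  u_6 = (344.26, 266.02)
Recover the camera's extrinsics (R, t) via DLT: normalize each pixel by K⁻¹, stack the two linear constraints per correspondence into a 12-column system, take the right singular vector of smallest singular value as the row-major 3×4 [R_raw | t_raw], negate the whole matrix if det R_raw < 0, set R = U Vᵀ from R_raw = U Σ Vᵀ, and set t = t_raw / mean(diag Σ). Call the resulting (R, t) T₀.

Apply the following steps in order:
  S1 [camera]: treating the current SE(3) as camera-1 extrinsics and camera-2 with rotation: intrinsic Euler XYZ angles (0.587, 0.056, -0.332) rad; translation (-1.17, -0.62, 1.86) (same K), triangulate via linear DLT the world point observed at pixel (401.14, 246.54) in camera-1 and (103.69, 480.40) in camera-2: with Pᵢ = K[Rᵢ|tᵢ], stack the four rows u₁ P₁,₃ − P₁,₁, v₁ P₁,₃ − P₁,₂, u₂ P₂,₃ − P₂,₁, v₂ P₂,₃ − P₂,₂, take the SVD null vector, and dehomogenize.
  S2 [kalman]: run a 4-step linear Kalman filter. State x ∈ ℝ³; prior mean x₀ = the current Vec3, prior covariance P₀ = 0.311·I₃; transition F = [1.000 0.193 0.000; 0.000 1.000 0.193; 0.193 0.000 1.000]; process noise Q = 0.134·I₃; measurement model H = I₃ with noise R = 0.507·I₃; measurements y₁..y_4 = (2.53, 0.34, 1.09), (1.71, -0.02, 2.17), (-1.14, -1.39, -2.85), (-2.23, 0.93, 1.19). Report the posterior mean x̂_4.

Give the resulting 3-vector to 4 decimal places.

result = (-0.6382, 0.0288, 0.1557)

source (pnp_recover): camera pose = R=[0.6632 0.7127 -0.2286; -0.4011 0.5962 0.6955; 0.6320 -0.3695 0.6812], t=(0.2896, -0.1700, 6.7772)
after S1 (triangulate): (0.2139, 1.1779, -0.9536)
after S2 (kf_track): (-0.6382, 0.0288, 0.1557)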